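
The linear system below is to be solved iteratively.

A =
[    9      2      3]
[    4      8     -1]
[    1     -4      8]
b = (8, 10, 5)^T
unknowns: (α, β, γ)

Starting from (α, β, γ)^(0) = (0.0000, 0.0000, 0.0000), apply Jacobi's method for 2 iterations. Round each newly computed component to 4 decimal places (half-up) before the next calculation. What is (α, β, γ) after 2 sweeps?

(0.4028, 0.8837, 1.1389)

Iteration 1:
  α = (8 - (2)·0.0000 - (3)·0.0000) / (9) = 0.8889
  β = (10 - (4)·0.0000 - (-1)·0.0000) / (8) = 1.2500
  γ = (5 - (1)·0.0000 - (-4)·0.0000) / (8) = 0.6250
Iteration 2:
  α = (8 - (2)·1.2500 - (3)·0.6250) / (9) = 0.4028
  β = (10 - (4)·0.8889 - (-1)·0.6250) / (8) = 0.8837
  γ = (5 - (1)·0.8889 - (-4)·1.2500) / (8) = 1.1389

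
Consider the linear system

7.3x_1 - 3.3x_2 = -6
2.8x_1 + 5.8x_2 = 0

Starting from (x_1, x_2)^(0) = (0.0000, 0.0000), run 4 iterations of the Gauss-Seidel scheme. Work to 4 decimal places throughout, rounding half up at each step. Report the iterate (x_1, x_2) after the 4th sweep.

(-0.6731, 0.3249)

Iteration 1:
  x_1 = (-6 - (-3.3)·0.0000) / (7.3) = -0.8219
  x_2 = (0 - (2.8)·-0.8219) / (5.8) = 0.3968
Iteration 2:
  x_1 = (-6 - (-3.3)·0.3968) / (7.3) = -0.6425
  x_2 = (0 - (2.8)·-0.6425) / (5.8) = 0.3102
Iteration 3:
  x_1 = (-6 - (-3.3)·0.3102) / (7.3) = -0.6817
  x_2 = (0 - (2.8)·-0.6817) / (5.8) = 0.3291
Iteration 4:
  x_1 = (-6 - (-3.3)·0.3291) / (7.3) = -0.6731
  x_2 = (0 - (2.8)·-0.6731) / (5.8) = 0.3249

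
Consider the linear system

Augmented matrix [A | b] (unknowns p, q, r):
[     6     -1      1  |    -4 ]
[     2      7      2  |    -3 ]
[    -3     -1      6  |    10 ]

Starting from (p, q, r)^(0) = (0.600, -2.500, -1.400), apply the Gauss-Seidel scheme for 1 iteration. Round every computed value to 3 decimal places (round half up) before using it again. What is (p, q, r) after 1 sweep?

(-0.850, 0.214, 1.277)

Iteration 1:
  p = (-4 - (-1)·-2.500 - (1)·-1.400) / (6) = -0.850
  q = (-3 - (2)·-0.850 - (2)·-1.400) / (7) = 0.214
  r = (10 - (-3)·-0.850 - (-1)·0.214) / (6) = 1.277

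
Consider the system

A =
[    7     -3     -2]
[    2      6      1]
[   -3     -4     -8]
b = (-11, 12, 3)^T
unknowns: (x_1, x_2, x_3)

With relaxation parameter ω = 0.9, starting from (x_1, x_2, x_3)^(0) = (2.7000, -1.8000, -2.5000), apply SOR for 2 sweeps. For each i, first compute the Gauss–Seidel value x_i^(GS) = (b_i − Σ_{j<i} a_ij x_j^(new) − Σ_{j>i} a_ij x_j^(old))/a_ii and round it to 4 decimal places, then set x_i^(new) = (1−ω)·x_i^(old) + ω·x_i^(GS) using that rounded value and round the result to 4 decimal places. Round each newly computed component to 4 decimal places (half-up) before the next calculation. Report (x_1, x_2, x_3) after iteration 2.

(-0.8585, 2.4789, -1.2615)

Iteration 1:
  x_1: GS value = (-11 - (-3)·-1.8000 - (-2)·-2.5000) / (7) = -3.0571;  x_1 ← (1−ω)·2.7000 + ω·-3.0571 = -2.4814
  x_2: GS value = (12 - (2)·-2.4814 - (1)·-2.5000) / (6) = 3.2438;  x_2 ← (1−ω)·-1.8000 + ω·3.2438 = 2.7394
  x_3: GS value = (3 - (-3)·-2.4814 - (-4)·2.7394) / (-8) = -0.8142;  x_3 ← (1−ω)·-2.5000 + ω·-0.8142 = -0.9828
Iteration 2:
  x_1: GS value = (-11 - (-3)·2.7394 - (-2)·-0.9828) / (7) = -0.6782;  x_1 ← (1−ω)·-2.4814 + ω·-0.6782 = -0.8585
  x_2: GS value = (12 - (2)·-0.8585 - (1)·-0.9828) / (6) = 2.4500;  x_2 ← (1−ω)·2.7394 + ω·2.4500 = 2.4789
  x_3: GS value = (3 - (-3)·-0.8585 - (-4)·2.4789) / (-8) = -1.2925;  x_3 ← (1−ω)·-0.9828 + ω·-1.2925 = -1.2615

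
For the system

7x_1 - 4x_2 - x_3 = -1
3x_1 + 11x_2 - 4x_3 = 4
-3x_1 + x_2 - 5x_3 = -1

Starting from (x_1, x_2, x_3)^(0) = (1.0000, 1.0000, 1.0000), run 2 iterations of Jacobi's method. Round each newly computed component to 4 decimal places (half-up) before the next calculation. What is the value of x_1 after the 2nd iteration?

0.0883

Iteration 1:
  x_1 = (-1 - (-4)·1.0000 - (-1)·1.0000) / (7) = 0.5714
  x_2 = (4 - (3)·1.0000 - (-4)·1.0000) / (11) = 0.4545
  x_3 = (-1 - (-3)·1.0000 - (1)·1.0000) / (-5) = -0.2000
Iteration 2:
  x_1 = (-1 - (-4)·0.4545 - (-1)·-0.2000) / (7) = 0.0883
  x_2 = (4 - (3)·0.5714 - (-4)·-0.2000) / (11) = 0.1351
  x_3 = (-1 - (-3)·0.5714 - (1)·0.4545) / (-5) = -0.0519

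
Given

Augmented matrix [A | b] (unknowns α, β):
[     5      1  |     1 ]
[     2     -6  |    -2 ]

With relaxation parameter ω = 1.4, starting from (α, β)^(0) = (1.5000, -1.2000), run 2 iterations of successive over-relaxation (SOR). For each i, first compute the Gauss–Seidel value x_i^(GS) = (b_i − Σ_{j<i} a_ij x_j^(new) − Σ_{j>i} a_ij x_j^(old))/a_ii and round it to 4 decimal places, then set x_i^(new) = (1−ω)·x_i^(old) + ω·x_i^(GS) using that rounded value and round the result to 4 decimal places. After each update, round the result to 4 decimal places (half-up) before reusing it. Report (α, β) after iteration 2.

Iteration 1:
  α: GS value = (1 - (1)·-1.2000) / (5) = 0.4400;  α ← (1−ω)·1.5000 + ω·0.4400 = 0.0160
  β: GS value = (-2 - (2)·0.0160) / (-6) = 0.3387;  β ← (1−ω)·-1.2000 + ω·0.3387 = 0.9542
Iteration 2:
  α: GS value = (1 - (1)·0.9542) / (5) = 0.0092;  α ← (1−ω)·0.0160 + ω·0.0092 = 0.0065
  β: GS value = (-2 - (2)·0.0065) / (-6) = 0.3355;  β ← (1−ω)·0.9542 + ω·0.3355 = 0.0880

(0.0065, 0.0880)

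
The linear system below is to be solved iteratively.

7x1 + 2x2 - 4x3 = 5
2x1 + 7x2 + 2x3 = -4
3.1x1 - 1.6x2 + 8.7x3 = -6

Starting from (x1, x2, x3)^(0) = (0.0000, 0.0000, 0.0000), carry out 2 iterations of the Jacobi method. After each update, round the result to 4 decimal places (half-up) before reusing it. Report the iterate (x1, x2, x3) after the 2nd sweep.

(0.4834, -0.5785, -1.0493)

Iteration 1:
  x1 = (5 - (2)·0.0000 - (-4)·0.0000) / (7) = 0.7143
  x2 = (-4 - (2)·0.0000 - (2)·0.0000) / (7) = -0.5714
  x3 = (-6 - (3.1)·0.0000 - (-1.6)·0.0000) / (8.7) = -0.6897
Iteration 2:
  x1 = (5 - (2)·-0.5714 - (-4)·-0.6897) / (7) = 0.4834
  x2 = (-4 - (2)·0.7143 - (2)·-0.6897) / (7) = -0.5785
  x3 = (-6 - (3.1)·0.7143 - (-1.6)·-0.5714) / (8.7) = -1.0493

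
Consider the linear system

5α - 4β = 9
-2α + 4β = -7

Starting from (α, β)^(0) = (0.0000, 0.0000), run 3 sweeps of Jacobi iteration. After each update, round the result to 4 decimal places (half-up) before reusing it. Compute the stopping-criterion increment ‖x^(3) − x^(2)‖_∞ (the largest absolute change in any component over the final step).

Iteration 1:
  α = (9 - (-4)·0.0000) / (5) = 1.8000
  β = (-7 - (-2)·0.0000) / (4) = -1.7500
Iteration 2:
  α = (9 - (-4)·-1.7500) / (5) = 0.4000
  β = (-7 - (-2)·1.8000) / (4) = -0.8500
Iteration 3:
  α = (9 - (-4)·-0.8500) / (5) = 1.1200
  β = (-7 - (-2)·0.4000) / (4) = -1.5500
Change: (0.7200, -0.7000) → max |·| = 0.7200

0.7200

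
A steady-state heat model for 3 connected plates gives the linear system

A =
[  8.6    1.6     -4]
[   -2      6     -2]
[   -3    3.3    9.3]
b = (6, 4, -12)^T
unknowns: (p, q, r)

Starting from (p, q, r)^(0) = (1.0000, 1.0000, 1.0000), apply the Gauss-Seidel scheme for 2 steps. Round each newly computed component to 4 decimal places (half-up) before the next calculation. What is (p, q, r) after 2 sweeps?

Iteration 1:
  p = (6 - (1.6)·1.0000 - (-4)·1.0000) / (8.6) = 0.9767
  q = (4 - (-2)·0.9767 - (-2)·1.0000) / (6) = 1.3256
  r = (-12 - (-3)·0.9767 - (3.3)·1.3256) / (9.3) = -1.4456
Iteration 2:
  p = (6 - (1.6)·1.3256 - (-4)·-1.4456) / (8.6) = -0.2213
  q = (4 - (-2)·-0.2213 - (-2)·-1.4456) / (6) = 0.1110
  r = (-12 - (-3)·-0.2213 - (3.3)·0.1110) / (9.3) = -1.4011

(-0.2213, 0.1110, -1.4011)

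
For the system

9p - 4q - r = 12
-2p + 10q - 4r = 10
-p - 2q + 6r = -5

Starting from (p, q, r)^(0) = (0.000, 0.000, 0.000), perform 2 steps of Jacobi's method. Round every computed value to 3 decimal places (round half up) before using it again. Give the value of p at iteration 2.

Iteration 1:
  p = (12 - (-4)·0.000 - (-1)·0.000) / (9) = 1.333
  q = (10 - (-2)·0.000 - (-4)·0.000) / (10) = 1.000
  r = (-5 - (-1)·0.000 - (-2)·0.000) / (6) = -0.833
Iteration 2:
  p = (12 - (-4)·1.000 - (-1)·-0.833) / (9) = 1.685
  q = (10 - (-2)·1.333 - (-4)·-0.833) / (10) = 0.933
  r = (-5 - (-1)·1.333 - (-2)·1.000) / (6) = -0.278

1.685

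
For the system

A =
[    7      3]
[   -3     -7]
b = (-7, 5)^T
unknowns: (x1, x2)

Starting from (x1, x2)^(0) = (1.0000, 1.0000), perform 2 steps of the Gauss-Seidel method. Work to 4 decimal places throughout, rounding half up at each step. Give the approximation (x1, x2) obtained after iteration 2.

Iteration 1:
  x1 = (-7 - (3)·1.0000) / (7) = -1.4286
  x2 = (5 - (-3)·-1.4286) / (-7) = -0.1020
Iteration 2:
  x1 = (-7 - (3)·-0.1020) / (7) = -0.9563
  x2 = (5 - (-3)·-0.9563) / (-7) = -0.3044

(-0.9563, -0.3044)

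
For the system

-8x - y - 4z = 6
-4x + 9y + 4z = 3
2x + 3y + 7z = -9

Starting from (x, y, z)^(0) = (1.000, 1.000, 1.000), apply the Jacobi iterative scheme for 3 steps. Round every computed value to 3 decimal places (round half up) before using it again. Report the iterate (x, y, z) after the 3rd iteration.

Iteration 1:
  x = (6 - (-1)·1.000 - (-4)·1.000) / (-8) = -1.375
  y = (3 - (-4)·1.000 - (4)·1.000) / (9) = 0.333
  z = (-9 - (2)·1.000 - (3)·1.000) / (7) = -2.000
Iteration 2:
  x = (6 - (-1)·0.333 - (-4)·-2.000) / (-8) = 0.208
  y = (3 - (-4)·-1.375 - (4)·-2.000) / (9) = 0.611
  z = (-9 - (2)·-1.375 - (3)·0.333) / (7) = -1.036
Iteration 3:
  x = (6 - (-1)·0.611 - (-4)·-1.036) / (-8) = -0.308
  y = (3 - (-4)·0.208 - (4)·-1.036) / (9) = 0.886
  z = (-9 - (2)·0.208 - (3)·0.611) / (7) = -1.607

(-0.308, 0.886, -1.607)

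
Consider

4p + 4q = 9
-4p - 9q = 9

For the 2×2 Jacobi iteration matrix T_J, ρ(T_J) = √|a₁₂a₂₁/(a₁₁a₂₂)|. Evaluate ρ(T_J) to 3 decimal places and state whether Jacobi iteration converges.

a₁₂a₂₁/(a₁₁a₂₂) = (4)·(-4) / ((4)·(-9)) = 0.444444
ρ = √|0.444444| = √0.444444 = 0.667
ρ < 1, so Jacobi converges

0.667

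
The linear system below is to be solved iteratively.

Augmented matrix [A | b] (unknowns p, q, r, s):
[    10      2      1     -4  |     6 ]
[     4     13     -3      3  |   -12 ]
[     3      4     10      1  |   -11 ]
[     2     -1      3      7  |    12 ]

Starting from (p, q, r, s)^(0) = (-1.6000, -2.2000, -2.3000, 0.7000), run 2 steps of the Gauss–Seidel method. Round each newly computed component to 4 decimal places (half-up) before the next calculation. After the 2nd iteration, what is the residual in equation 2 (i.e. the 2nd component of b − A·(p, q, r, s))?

Iteration 1:
  p = (6 - (2)·-2.2000 - (1)·-2.3000 - (-4)·0.7000) / (10) = 1.5500
  q = (-12 - (4)·1.5500 - (-3)·-2.3000 - (3)·0.7000) / (13) = -2.0923
  r = (-11 - (3)·1.5500 - (4)·-2.0923 - (1)·0.7000) / (10) = -0.7981
  s = (12 - (2)·1.5500 - (-1)·-2.0923 - (3)·-0.7981) / (7) = 1.3146
Iteration 2:
  p = (6 - (2)·-2.0923 - (1)·-0.7981 - (-4)·1.3146) / (10) = 1.6241
  q = (-12 - (4)·1.6241 - (-3)·-0.7981 - (3)·1.3146) / (13) = -1.9103
  r = (-11 - (3)·1.6241 - (4)·-1.9103 - (1)·1.3146) / (10) = -0.9546
  s = (12 - (2)·1.6241 - (-1)·-1.9103 - (3)·-0.9546) / (7) = 1.3865
Residual b − A·x = (0.0802, -0.6858, -0.0716, -0.0002)

-0.6858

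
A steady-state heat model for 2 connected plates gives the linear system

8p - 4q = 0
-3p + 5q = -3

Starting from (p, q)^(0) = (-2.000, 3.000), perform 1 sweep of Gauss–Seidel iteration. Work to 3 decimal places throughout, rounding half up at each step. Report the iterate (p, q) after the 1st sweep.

Iteration 1:
  p = (0 - (-4)·3.000) / (8) = 1.500
  q = (-3 - (-3)·1.500) / (5) = 0.300

(1.500, 0.300)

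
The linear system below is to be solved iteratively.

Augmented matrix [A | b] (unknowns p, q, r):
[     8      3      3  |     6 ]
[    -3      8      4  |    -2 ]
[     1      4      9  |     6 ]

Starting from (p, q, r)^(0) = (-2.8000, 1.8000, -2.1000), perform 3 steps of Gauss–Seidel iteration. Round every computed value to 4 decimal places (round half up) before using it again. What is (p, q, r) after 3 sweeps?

Iteration 1:
  p = (6 - (3)·1.8000 - (3)·-2.1000) / (8) = 0.8625
  q = (-2 - (-3)·0.8625 - (4)·-2.1000) / (8) = 1.1234
  r = (6 - (1)·0.8625 - (4)·1.1234) / (9) = 0.0715
Iteration 2:
  p = (6 - (3)·1.1234 - (3)·0.0715) / (8) = 0.3019
  q = (-2 - (-3)·0.3019 - (4)·0.0715) / (8) = -0.1725
  r = (6 - (1)·0.3019 - (4)·-0.1725) / (9) = 0.7098
Iteration 3:
  p = (6 - (3)·-0.1725 - (3)·0.7098) / (8) = 0.5485
  q = (-2 - (-3)·0.5485 - (4)·0.7098) / (8) = -0.3992
  r = (6 - (1)·0.5485 - (4)·-0.3992) / (9) = 0.7831

(0.5485, -0.3992, 0.7831)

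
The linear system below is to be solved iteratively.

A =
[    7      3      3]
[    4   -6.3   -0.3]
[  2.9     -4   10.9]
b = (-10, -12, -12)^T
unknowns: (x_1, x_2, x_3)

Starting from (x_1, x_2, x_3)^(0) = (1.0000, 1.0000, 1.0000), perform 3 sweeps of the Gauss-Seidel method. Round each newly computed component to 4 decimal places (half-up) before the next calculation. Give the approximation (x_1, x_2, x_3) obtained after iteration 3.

Iteration 1:
  x_1 = (-10 - (3)·1.0000 - (3)·1.0000) / (7) = -2.2857
  x_2 = (-12 - (4)·-2.2857 - (-0.3)·1.0000) / (-6.3) = 0.4059
  x_3 = (-12 - (2.9)·-2.2857 - (-4)·0.4059) / (10.9) = -0.3438
Iteration 2:
  x_1 = (-10 - (3)·0.4059 - (3)·-0.3438) / (7) = -1.4552
  x_2 = (-12 - (4)·-1.4552 - (-0.3)·-0.3438) / (-6.3) = 0.9972
  x_3 = (-12 - (2.9)·-1.4552 - (-4)·0.9972) / (10.9) = -0.3478
Iteration 3:
  x_1 = (-10 - (3)·0.9972 - (3)·-0.3478) / (7) = -1.7069
  x_2 = (-12 - (4)·-1.7069 - (-0.3)·-0.3478) / (-6.3) = 0.8376
  x_3 = (-12 - (2.9)·-1.7069 - (-4)·0.8376) / (10.9) = -0.3394

(-1.7069, 0.8376, -0.3394)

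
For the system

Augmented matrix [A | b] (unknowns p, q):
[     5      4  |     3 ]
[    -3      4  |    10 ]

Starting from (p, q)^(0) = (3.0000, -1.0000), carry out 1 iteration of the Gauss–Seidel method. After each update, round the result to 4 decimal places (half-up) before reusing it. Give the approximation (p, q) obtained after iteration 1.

Iteration 1:
  p = (3 - (4)·-1.0000) / (5) = 1.4000
  q = (10 - (-3)·1.4000) / (4) = 3.5500

(1.4000, 3.5500)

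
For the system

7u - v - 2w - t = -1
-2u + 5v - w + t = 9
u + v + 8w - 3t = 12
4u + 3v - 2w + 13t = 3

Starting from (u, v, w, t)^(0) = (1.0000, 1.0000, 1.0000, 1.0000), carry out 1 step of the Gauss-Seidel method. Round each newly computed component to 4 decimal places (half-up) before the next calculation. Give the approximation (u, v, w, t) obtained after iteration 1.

Iteration 1:
  u = (-1 - (-1)·1.0000 - (-2)·1.0000 - (-1)·1.0000) / (7) = 0.4286
  v = (9 - (-2)·0.4286 - (-1)·1.0000 - (1)·1.0000) / (5) = 1.9714
  w = (12 - (1)·0.4286 - (1)·1.9714 - (-3)·1.0000) / (8) = 1.5750
  t = (3 - (4)·0.4286 - (3)·1.9714 - (-2)·1.5750) / (13) = -0.1137

(0.4286, 1.9714, 1.5750, -0.1137)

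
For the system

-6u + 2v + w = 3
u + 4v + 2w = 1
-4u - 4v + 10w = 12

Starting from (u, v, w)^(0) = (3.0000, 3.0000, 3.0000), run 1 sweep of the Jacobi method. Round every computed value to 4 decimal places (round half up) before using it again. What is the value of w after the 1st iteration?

3.6000

Iteration 1:
  u = (3 - (2)·3.0000 - (1)·3.0000) / (-6) = 1.0000
  v = (1 - (1)·3.0000 - (2)·3.0000) / (4) = -2.0000
  w = (12 - (-4)·3.0000 - (-4)·3.0000) / (10) = 3.6000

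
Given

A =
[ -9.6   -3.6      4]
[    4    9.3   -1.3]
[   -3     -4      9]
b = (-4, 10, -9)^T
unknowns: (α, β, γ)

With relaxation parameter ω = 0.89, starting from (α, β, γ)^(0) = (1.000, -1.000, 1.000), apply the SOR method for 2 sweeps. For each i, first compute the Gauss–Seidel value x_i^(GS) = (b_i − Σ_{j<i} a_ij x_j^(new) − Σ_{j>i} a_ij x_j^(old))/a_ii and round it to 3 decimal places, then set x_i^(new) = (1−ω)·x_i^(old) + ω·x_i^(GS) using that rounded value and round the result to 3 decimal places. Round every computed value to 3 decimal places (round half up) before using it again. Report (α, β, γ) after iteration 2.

(0.245, 0.893, -0.488)

Iteration 1:
  α: GS value = (-4 - (-3.6)·-1.000 - (4)·1.000) / (-9.6) = 1.208;  α ← (1−ω)·1.000 + ω·1.208 = 1.185
  β: GS value = (10 - (4)·1.185 - (-1.3)·1.000) / (9.3) = 0.705;  β ← (1−ω)·-1.000 + ω·0.705 = 0.517
  γ: GS value = (-9 - (-3)·1.185 - (-4)·0.517) / (9) = -0.375;  γ ← (1−ω)·1.000 + ω·-0.375 = -0.224
Iteration 2:
  α: GS value = (-4 - (-3.6)·0.517 - (4)·-0.224) / (-9.6) = 0.129;  α ← (1−ω)·1.185 + ω·0.129 = 0.245
  β: GS value = (10 - (4)·0.245 - (-1.3)·-0.224) / (9.3) = 0.939;  β ← (1−ω)·0.517 + ω·0.939 = 0.893
  γ: GS value = (-9 - (-3)·0.245 - (-4)·0.893) / (9) = -0.521;  γ ← (1−ω)·-0.224 + ω·-0.521 = -0.488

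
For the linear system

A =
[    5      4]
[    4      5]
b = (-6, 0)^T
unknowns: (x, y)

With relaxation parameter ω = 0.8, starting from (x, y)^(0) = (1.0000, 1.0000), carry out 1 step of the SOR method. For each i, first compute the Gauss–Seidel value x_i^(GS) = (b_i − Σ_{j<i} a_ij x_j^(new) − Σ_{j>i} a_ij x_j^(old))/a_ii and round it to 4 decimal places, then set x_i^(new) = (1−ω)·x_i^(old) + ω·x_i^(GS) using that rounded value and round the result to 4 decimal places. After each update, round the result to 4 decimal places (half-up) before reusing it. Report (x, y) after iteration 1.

(-1.4000, 1.0960)

Iteration 1:
  x: GS value = (-6 - (4)·1.0000) / (5) = -2.0000;  x ← (1−ω)·1.0000 + ω·-2.0000 = -1.4000
  y: GS value = (0 - (4)·-1.4000) / (5) = 1.1200;  y ← (1−ω)·1.0000 + ω·1.1200 = 1.0960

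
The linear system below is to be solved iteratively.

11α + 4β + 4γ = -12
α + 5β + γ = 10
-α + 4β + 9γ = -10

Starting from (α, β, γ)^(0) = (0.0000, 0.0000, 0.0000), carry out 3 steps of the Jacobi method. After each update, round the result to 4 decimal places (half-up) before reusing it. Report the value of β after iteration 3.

2.7071

Iteration 1:
  α = (-12 - (4)·0.0000 - (4)·0.0000) / (11) = -1.0909
  β = (10 - (1)·0.0000 - (1)·0.0000) / (5) = 2.0000
  γ = (-10 - (-1)·0.0000 - (4)·0.0000) / (9) = -1.1111
Iteration 2:
  α = (-12 - (4)·2.0000 - (4)·-1.1111) / (11) = -1.4141
  β = (10 - (1)·-1.0909 - (1)·-1.1111) / (5) = 2.4404
  γ = (-10 - (-1)·-1.0909 - (4)·2.0000) / (9) = -2.1212
Iteration 3:
  α = (-12 - (4)·2.4404 - (4)·-2.1212) / (11) = -1.2070
  β = (10 - (1)·-1.4141 - (1)·-2.1212) / (5) = 2.7071
  γ = (-10 - (-1)·-1.4141 - (4)·2.4404) / (9) = -2.3529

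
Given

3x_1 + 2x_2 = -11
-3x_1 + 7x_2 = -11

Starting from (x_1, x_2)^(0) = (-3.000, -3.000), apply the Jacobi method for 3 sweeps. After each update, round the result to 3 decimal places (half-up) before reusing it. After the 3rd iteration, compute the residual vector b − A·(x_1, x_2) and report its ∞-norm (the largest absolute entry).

1.140

Iteration 1:
  x_1 = (-11 - (2)·-3.000) / (3) = -1.667
  x_2 = (-11 - (-3)·-3.000) / (7) = -2.857
Iteration 2:
  x_1 = (-11 - (2)·-2.857) / (3) = -1.762
  x_2 = (-11 - (-3)·-1.667) / (7) = -2.286
Iteration 3:
  x_1 = (-11 - (2)·-2.286) / (3) = -2.143
  x_2 = (-11 - (-3)·-1.762) / (7) = -2.327
Residual b − A·x = (0.083, -1.140); ∞-norm = 1.140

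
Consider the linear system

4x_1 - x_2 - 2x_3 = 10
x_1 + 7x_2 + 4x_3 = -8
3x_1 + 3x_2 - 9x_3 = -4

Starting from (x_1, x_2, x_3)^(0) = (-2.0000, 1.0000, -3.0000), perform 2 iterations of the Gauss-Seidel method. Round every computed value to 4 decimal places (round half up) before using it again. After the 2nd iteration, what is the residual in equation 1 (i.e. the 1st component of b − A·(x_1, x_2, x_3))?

-3.0118

Iteration 1:
  x_1 = (10 - (-1)·1.0000 - (-2)·-3.0000) / (4) = 1.2500
  x_2 = (-8 - (1)·1.2500 - (4)·-3.0000) / (7) = 0.3929
  x_3 = (-4 - (3)·1.2500 - (3)·0.3929) / (-9) = 0.9921
Iteration 2:
  x_1 = (10 - (-1)·0.3929 - (-2)·0.9921) / (4) = 3.0943
  x_2 = (-8 - (1)·3.0943 - (4)·0.9921) / (7) = -2.1518
  x_3 = (-4 - (3)·3.0943 - (3)·-2.1518) / (-9) = 0.7586
Residual b − A·x = (-3.0118, 0.9339, -0.0001)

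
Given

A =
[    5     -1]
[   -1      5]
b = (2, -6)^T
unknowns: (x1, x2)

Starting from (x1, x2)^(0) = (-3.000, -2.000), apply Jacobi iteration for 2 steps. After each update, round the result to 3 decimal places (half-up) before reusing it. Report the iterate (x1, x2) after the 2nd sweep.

Iteration 1:
  x1 = (2 - (-1)·-2.000) / (5) = 0.000
  x2 = (-6 - (-1)·-3.000) / (5) = -1.800
Iteration 2:
  x1 = (2 - (-1)·-1.800) / (5) = 0.040
  x2 = (-6 - (-1)·0.000) / (5) = -1.200

(0.040, -1.200)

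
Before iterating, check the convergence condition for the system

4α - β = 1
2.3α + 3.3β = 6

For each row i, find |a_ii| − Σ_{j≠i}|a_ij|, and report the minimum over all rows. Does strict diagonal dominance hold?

row 1: |4| − (1) = 3
row 2: |3.3| − (2.3) = 1
minimum over rows = 1 → strictly diagonally dominant (convergence guaranteed)

1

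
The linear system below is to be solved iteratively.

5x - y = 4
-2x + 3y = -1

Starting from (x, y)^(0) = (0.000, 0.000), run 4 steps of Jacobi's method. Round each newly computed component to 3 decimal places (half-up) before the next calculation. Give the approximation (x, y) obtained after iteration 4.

(0.831, 0.227)

Iteration 1:
  x = (4 - (-1)·0.000) / (5) = 0.800
  y = (-1 - (-2)·0.000) / (3) = -0.333
Iteration 2:
  x = (4 - (-1)·-0.333) / (5) = 0.733
  y = (-1 - (-2)·0.800) / (3) = 0.200
Iteration 3:
  x = (4 - (-1)·0.200) / (5) = 0.840
  y = (-1 - (-2)·0.733) / (3) = 0.155
Iteration 4:
  x = (4 - (-1)·0.155) / (5) = 0.831
  y = (-1 - (-2)·0.840) / (3) = 0.227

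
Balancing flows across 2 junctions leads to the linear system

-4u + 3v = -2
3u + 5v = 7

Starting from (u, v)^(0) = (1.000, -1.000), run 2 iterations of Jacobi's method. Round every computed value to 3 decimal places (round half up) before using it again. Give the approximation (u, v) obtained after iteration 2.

(1.100, 1.550)

Iteration 1:
  u = (-2 - (3)·-1.000) / (-4) = -0.250
  v = (7 - (3)·1.000) / (5) = 0.800
Iteration 2:
  u = (-2 - (3)·0.800) / (-4) = 1.100
  v = (7 - (3)·-0.250) / (5) = 1.550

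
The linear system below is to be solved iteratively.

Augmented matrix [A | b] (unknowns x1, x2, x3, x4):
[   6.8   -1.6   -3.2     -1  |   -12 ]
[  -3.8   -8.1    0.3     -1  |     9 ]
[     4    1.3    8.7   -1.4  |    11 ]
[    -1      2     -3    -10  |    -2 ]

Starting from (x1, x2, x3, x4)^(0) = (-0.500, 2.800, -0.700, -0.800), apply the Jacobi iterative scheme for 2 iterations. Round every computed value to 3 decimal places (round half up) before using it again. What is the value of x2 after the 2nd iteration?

-0.473

Iteration 1:
  x1 = (-12 - (-1.6)·2.800 - (-3.2)·-0.700 - (-1)·-0.800) / (6.8) = -1.553
  x2 = (9 - (-3.8)·-0.500 - (0.3)·-0.700 - (-1)·-0.800) / (-8.1) = -0.804
  x3 = (11 - (4)·-0.500 - (1.3)·2.800 - (-1.4)·-0.800) / (8.7) = 0.947
  x4 = (-2 - (-1)·-0.500 - (2)·2.800 - (-3)·-0.700) / (-10) = 1.020
Iteration 2:
  x1 = (-12 - (-1.6)·-0.804 - (-3.2)·0.947 - (-1)·1.020) / (6.8) = -1.358
  x2 = (9 - (-3.8)·-1.553 - (0.3)·0.947 - (-1)·1.020) / (-8.1) = -0.473
  x3 = (11 - (4)·-1.553 - (1.3)·-0.804 - (-1.4)·1.020) / (8.7) = 2.263
  x4 = (-2 - (-1)·-1.553 - (2)·-0.804 - (-3)·0.947) / (-10) = -0.090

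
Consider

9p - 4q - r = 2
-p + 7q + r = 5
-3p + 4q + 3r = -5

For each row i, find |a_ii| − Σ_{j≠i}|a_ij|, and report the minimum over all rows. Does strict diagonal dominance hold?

-4

row 1: |9| − (4+1) = 4
row 2: |7| − (1+1) = 5
row 3: |3| − (3+4) = -4
minimum over rows = -4 → not strictly diagonally dominant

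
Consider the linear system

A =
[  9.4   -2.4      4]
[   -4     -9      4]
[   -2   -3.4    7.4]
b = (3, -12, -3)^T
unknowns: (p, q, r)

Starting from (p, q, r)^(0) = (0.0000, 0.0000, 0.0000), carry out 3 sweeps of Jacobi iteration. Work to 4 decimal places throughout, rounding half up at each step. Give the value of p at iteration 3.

Iteration 1:
  p = (3 - (-2.4)·0.0000 - (4)·0.0000) / (9.4) = 0.3191
  q = (-12 - (-4)·0.0000 - (4)·0.0000) / (-9) = 1.3333
  r = (-3 - (-2)·0.0000 - (-3.4)·0.0000) / (7.4) = -0.4054
Iteration 2:
  p = (3 - (-2.4)·1.3333 - (4)·-0.4054) / (9.4) = 0.8321
  q = (-12 - (-4)·0.3191 - (4)·-0.4054) / (-9) = 1.0113
  r = (-3 - (-2)·0.3191 - (-3.4)·1.3333) / (7.4) = 0.2934
Iteration 3:
  p = (3 - (-2.4)·1.0113 - (4)·0.2934) / (9.4) = 0.4525
  q = (-12 - (-4)·0.8321 - (4)·0.2934) / (-9) = 1.0939
  r = (-3 - (-2)·0.8321 - (-3.4)·1.0113) / (7.4) = 0.2841

0.4525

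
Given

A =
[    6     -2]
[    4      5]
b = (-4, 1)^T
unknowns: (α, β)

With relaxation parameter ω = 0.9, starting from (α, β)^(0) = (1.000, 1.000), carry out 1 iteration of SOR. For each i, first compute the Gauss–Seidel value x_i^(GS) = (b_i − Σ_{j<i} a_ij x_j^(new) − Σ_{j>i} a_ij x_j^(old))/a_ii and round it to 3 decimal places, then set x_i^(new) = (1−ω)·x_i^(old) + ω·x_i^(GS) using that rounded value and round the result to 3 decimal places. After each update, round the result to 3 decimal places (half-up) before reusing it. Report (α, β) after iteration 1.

(-0.200, 0.424)

Iteration 1:
  α: GS value = (-4 - (-2)·1.000) / (6) = -0.333;  α ← (1−ω)·1.000 + ω·-0.333 = -0.200
  β: GS value = (1 - (4)·-0.200) / (5) = 0.360;  β ← (1−ω)·1.000 + ω·0.360 = 0.424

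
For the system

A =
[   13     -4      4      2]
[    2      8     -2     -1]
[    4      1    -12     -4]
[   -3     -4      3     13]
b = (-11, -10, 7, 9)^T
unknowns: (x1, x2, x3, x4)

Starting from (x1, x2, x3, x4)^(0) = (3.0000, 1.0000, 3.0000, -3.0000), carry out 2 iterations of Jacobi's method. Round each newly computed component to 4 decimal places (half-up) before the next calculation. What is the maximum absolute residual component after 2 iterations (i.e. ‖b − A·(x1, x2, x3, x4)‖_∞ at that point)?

Iteration 1:
  x1 = (-11 - (-4)·1.0000 - (4)·3.0000 - (2)·-3.0000) / (13) = -1.0000
  x2 = (-10 - (2)·3.0000 - (-2)·3.0000 - (-1)·-3.0000) / (8) = -1.6250
  x3 = (7 - (4)·3.0000 - (1)·1.0000 - (-4)·-3.0000) / (-12) = 1.5000
  x4 = (9 - (-3)·3.0000 - (-4)·1.0000 - (3)·3.0000) / (13) = 1.0000
Iteration 2:
  x1 = (-11 - (-4)·-1.6250 - (4)·1.5000 - (2)·1.0000) / (13) = -1.9615
  x2 = (-10 - (2)·-1.0000 - (-2)·1.5000 - (-1)·1.0000) / (8) = -0.5000
  x3 = (7 - (4)·-1.0000 - (1)·-1.6250 - (-4)·1.0000) / (-12) = -1.3854
  x4 = (9 - (-3)·-1.0000 - (-4)·-1.6250 - (3)·1.5000) / (13) = -0.3846
Residual b − A·x = (18.8103, -5.2324, -2.8172, 10.2715); ∞-norm = 18.8103

18.8103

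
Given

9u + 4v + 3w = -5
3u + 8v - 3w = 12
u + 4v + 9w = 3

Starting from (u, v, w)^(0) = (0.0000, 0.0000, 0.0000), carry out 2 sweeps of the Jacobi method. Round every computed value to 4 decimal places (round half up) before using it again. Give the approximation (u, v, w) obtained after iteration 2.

Iteration 1:
  u = (-5 - (4)·0.0000 - (3)·0.0000) / (9) = -0.5556
  v = (12 - (3)·0.0000 - (-3)·0.0000) / (8) = 1.5000
  w = (3 - (1)·0.0000 - (4)·0.0000) / (9) = 0.3333
Iteration 2:
  u = (-5 - (4)·1.5000 - (3)·0.3333) / (9) = -1.3333
  v = (12 - (3)·-0.5556 - (-3)·0.3333) / (8) = 1.8333
  w = (3 - (1)·-0.5556 - (4)·1.5000) / (9) = -0.2716

(-1.3333, 1.8333, -0.2716)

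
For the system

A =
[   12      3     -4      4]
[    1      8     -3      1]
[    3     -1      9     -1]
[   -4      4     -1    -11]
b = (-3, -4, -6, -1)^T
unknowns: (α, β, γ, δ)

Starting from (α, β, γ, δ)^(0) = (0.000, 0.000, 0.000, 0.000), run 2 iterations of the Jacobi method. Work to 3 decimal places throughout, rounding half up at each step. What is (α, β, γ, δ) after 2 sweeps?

Iteration 1:
  α = (-3 - (3)·0.000 - (-4)·0.000 - (4)·0.000) / (12) = -0.250
  β = (-4 - (1)·0.000 - (-3)·0.000 - (1)·0.000) / (8) = -0.500
  γ = (-6 - (3)·0.000 - (-1)·0.000 - (-1)·0.000) / (9) = -0.667
  δ = (-1 - (-4)·0.000 - (4)·0.000 - (-1)·0.000) / (-11) = 0.091
Iteration 2:
  α = (-3 - (3)·-0.500 - (-4)·-0.667 - (4)·0.091) / (12) = -0.378
  β = (-4 - (1)·-0.250 - (-3)·-0.667 - (1)·0.091) / (8) = -0.730
  γ = (-6 - (3)·-0.250 - (-1)·-0.500 - (-1)·0.091) / (9) = -0.629
  δ = (-1 - (-4)·-0.250 - (4)·-0.500 - (-1)·-0.667) / (-11) = 0.061

(-0.378, -0.730, -0.629, 0.061)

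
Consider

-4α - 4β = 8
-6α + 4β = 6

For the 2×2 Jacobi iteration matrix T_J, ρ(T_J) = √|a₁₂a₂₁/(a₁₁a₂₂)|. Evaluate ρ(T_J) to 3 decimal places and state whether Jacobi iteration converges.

1.225

a₁₂a₂₁/(a₁₁a₂₂) = (-4)·(-6) / ((-4)·(4)) = -1.500000
ρ = √|-1.500000| = √1.500000 = 1.225
ρ > 1, so Jacobi diverges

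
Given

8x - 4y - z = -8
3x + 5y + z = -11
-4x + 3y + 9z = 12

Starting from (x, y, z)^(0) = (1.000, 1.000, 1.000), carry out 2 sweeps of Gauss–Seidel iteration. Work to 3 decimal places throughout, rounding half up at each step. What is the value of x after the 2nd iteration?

-1.851

Iteration 1:
  x = (-8 - (-4)·1.000 - (-1)·1.000) / (8) = -0.375
  y = (-11 - (3)·-0.375 - (1)·1.000) / (5) = -2.175
  z = (12 - (-4)·-0.375 - (3)·-2.175) / (9) = 1.892
Iteration 2:
  x = (-8 - (-4)·-2.175 - (-1)·1.892) / (8) = -1.851
  y = (-11 - (3)·-1.851 - (1)·1.892) / (5) = -1.468
  z = (12 - (-4)·-1.851 - (3)·-1.468) / (9) = 1.000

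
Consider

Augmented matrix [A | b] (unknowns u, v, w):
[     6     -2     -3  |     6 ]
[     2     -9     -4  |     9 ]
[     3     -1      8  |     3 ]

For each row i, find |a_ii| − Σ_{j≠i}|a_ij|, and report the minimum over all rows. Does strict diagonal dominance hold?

row 1: |6| − (2+3) = 1
row 2: |-9| − (2+4) = 3
row 3: |8| − (3+1) = 4
minimum over rows = 1 → strictly diagonally dominant (convergence guaranteed)

1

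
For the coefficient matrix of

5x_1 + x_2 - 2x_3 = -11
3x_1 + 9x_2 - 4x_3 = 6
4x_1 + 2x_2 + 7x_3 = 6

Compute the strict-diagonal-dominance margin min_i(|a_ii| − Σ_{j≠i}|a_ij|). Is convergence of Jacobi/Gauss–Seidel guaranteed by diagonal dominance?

row 1: |5| − (1+2) = 2
row 2: |9| − (3+4) = 2
row 3: |7| − (4+2) = 1
minimum over rows = 1 → strictly diagonally dominant (convergence guaranteed)

1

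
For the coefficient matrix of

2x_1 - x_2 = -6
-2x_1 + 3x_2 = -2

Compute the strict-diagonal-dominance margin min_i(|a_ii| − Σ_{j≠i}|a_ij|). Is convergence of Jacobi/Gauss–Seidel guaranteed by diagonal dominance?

row 1: |2| − (1) = 1
row 2: |3| − (2) = 1
minimum over rows = 1 → strictly diagonally dominant (convergence guaranteed)

1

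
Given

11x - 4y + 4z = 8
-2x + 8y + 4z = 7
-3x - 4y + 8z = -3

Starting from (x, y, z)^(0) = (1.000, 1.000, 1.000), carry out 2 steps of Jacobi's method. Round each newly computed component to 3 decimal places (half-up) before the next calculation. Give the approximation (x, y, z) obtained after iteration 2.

(0.773, 0.807, 0.210)

Iteration 1:
  x = (8 - (-4)·1.000 - (4)·1.000) / (11) = 0.727
  y = (7 - (-2)·1.000 - (4)·1.000) / (8) = 0.625
  z = (-3 - (-3)·1.000 - (-4)·1.000) / (8) = 0.500
Iteration 2:
  x = (8 - (-4)·0.625 - (4)·0.500) / (11) = 0.773
  y = (7 - (-2)·0.727 - (4)·0.500) / (8) = 0.807
  z = (-3 - (-3)·0.727 - (-4)·0.625) / (8) = 0.210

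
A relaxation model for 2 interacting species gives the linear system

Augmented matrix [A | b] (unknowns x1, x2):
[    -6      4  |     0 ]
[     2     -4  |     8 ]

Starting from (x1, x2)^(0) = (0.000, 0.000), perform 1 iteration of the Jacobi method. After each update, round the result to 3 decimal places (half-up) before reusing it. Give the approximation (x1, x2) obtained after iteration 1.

Iteration 1:
  x1 = (0 - (4)·0.000) / (-6) = 0.000
  x2 = (8 - (2)·0.000) / (-4) = -2.000

(0.000, -2.000)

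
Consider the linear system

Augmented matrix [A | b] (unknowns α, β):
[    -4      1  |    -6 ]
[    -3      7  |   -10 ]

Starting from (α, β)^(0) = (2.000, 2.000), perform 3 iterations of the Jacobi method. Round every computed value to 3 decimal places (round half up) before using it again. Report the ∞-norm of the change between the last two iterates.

Iteration 1:
  α = (-6 - (1)·2.000) / (-4) = 2.000
  β = (-10 - (-3)·2.000) / (7) = -0.571
Iteration 2:
  α = (-6 - (1)·-0.571) / (-4) = 1.357
  β = (-10 - (-3)·2.000) / (7) = -0.571
Iteration 3:
  α = (-6 - (1)·-0.571) / (-4) = 1.357
  β = (-10 - (-3)·1.357) / (7) = -0.847
Change: (0.000, -0.276) → max |·| = 0.276

0.276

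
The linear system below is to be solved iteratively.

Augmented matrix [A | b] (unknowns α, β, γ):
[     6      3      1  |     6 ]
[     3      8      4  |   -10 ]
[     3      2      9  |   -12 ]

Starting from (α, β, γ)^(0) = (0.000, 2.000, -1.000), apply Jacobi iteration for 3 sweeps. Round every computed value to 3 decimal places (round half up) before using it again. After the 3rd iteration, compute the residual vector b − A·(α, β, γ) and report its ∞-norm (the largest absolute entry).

Iteration 1:
  α = (6 - (3)·2.000 - (1)·-1.000) / (6) = 0.167
  β = (-10 - (3)·0.000 - (4)·-1.000) / (8) = -0.750
  γ = (-12 - (3)·0.000 - (2)·2.000) / (9) = -1.778
Iteration 2:
  α = (6 - (3)·-0.750 - (1)·-1.778) / (6) = 1.671
  β = (-10 - (3)·0.167 - (4)·-1.778) / (8) = -0.424
  γ = (-12 - (3)·0.167 - (2)·-0.750) / (9) = -1.222
Iteration 3:
  α = (6 - (3)·-0.424 - (1)·-1.222) / (6) = 1.416
  β = (-10 - (3)·1.671 - (4)·-1.222) / (8) = -1.266
  γ = (-12 - (3)·1.671 - (2)·-0.424) / (9) = -1.796
Residual b − A·x = (3.098, 3.064, 2.448); ∞-norm = 3.098

3.098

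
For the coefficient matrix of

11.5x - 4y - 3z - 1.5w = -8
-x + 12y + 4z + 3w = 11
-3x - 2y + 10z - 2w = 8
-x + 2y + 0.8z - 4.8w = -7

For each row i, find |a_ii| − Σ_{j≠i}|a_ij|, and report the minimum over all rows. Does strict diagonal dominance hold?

1

row 1: |11.5| − (4+3+1.5) = 3
row 2: |12| − (1+4+3) = 4
row 3: |10| − (3+2+2) = 3
row 4: |-4.8| − (1+2+0.8) = 1
minimum over rows = 1 → strictly diagonally dominant (convergence guaranteed)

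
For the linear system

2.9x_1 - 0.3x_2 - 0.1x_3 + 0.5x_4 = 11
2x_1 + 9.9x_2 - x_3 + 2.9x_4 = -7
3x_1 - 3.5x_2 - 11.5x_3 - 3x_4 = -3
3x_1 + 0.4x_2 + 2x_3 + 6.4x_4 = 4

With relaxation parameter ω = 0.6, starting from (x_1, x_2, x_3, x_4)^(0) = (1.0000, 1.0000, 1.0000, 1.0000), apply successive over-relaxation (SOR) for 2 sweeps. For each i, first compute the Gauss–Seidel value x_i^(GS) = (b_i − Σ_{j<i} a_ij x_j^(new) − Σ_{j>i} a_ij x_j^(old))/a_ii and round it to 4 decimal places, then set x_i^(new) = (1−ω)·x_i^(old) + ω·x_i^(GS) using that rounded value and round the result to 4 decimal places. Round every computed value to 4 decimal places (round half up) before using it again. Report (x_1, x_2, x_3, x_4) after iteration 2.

Iteration 1:
  x_1: GS value = (11 - (-0.3)·1.0000 - (-0.1)·1.0000 - (0.5)·1.0000) / (2.9) = 3.7586;  x_1 ← (1−ω)·1.0000 + ω·3.7586 = 2.6552
  x_2: GS value = (-7 - (2)·2.6552 - (-1)·1.0000 - (2.9)·1.0000) / (9.9) = -1.4354;  x_2 ← (1−ω)·1.0000 + ω·-1.4354 = -0.4612
  x_3: GS value = (-3 - (3)·2.6552 - (-3.5)·-0.4612 - (-3)·1.0000) / (-11.5) = 0.8330;  x_3 ← (1−ω)·1.0000 + ω·0.8330 = 0.8998
  x_4: GS value = (4 - (3)·2.6552 - (0.4)·-0.4612 - (2)·0.8998) / (6.4) = -0.8720;  x_4 ← (1−ω)·1.0000 + ω·-0.8720 = -0.1232
Iteration 2:
  x_1: GS value = (11 - (-0.3)·-0.4612 - (-0.1)·0.8998 - (0.5)·-0.1232) / (2.9) = 3.7977;  x_1 ← (1−ω)·2.6552 + ω·3.7977 = 3.3407
  x_2: GS value = (-7 - (2)·3.3407 - (-1)·0.8998 - (2.9)·-0.1232) / (9.9) = -1.2550;  x_2 ← (1−ω)·-0.4612 + ω·-1.2550 = -0.9375
  x_3: GS value = (-3 - (3)·3.3407 - (-3.5)·-0.9375 - (-3)·-0.1232) / (-11.5) = 1.4498;  x_3 ← (1−ω)·0.8998 + ω·1.4498 = 1.2298
  x_4: GS value = (4 - (3)·3.3407 - (0.4)·-0.9375 - (2)·1.2298) / (6.4) = -1.2667;  x_4 ← (1−ω)·-0.1232 + ω·-1.2667 = -0.8093

(3.3407, -0.9375, 1.2298, -0.8093)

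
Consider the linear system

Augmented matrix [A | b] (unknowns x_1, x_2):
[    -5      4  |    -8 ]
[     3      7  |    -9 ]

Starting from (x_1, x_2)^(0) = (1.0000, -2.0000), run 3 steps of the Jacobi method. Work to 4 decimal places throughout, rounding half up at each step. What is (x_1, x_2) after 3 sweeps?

(0.5714, -1.3837)

Iteration 1:
  x_1 = (-8 - (4)·-2.0000) / (-5) = 0.0000
  x_2 = (-9 - (3)·1.0000) / (7) = -1.7143
Iteration 2:
  x_1 = (-8 - (4)·-1.7143) / (-5) = 0.2286
  x_2 = (-9 - (3)·0.0000) / (7) = -1.2857
Iteration 3:
  x_1 = (-8 - (4)·-1.2857) / (-5) = 0.5714
  x_2 = (-9 - (3)·0.2286) / (7) = -1.3837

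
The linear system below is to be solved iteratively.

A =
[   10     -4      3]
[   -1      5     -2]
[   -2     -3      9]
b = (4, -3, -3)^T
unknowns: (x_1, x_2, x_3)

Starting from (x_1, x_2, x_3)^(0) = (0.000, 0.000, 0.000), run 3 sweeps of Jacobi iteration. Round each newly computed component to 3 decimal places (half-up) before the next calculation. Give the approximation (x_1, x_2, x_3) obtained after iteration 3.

(0.272, -0.726, -0.493)

Iteration 1:
  x_1 = (4 - (-4)·0.000 - (3)·0.000) / (10) = 0.400
  x_2 = (-3 - (-1)·0.000 - (-2)·0.000) / (5) = -0.600
  x_3 = (-3 - (-2)·0.000 - (-3)·0.000) / (9) = -0.333
Iteration 2:
  x_1 = (4 - (-4)·-0.600 - (3)·-0.333) / (10) = 0.260
  x_2 = (-3 - (-1)·0.400 - (-2)·-0.333) / (5) = -0.653
  x_3 = (-3 - (-2)·0.400 - (-3)·-0.600) / (9) = -0.444
Iteration 3:
  x_1 = (4 - (-4)·-0.653 - (3)·-0.444) / (10) = 0.272
  x_2 = (-3 - (-1)·0.260 - (-2)·-0.444) / (5) = -0.726
  x_3 = (-3 - (-2)·0.260 - (-3)·-0.653) / (9) = -0.493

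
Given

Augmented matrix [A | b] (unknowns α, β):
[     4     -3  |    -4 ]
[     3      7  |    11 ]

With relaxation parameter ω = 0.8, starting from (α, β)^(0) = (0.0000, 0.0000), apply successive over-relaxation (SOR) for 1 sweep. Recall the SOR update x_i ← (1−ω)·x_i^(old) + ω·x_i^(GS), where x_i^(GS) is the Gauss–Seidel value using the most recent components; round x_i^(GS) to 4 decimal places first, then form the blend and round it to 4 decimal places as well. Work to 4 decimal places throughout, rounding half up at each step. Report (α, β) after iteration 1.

Iteration 1:
  α: GS value = (-4 - (-3)·0.0000) / (4) = -1.0000;  α ← (1−ω)·0.0000 + ω·-1.0000 = -0.8000
  β: GS value = (11 - (3)·-0.8000) / (7) = 1.9143;  β ← (1−ω)·0.0000 + ω·1.9143 = 1.5314

(-0.8000, 1.5314)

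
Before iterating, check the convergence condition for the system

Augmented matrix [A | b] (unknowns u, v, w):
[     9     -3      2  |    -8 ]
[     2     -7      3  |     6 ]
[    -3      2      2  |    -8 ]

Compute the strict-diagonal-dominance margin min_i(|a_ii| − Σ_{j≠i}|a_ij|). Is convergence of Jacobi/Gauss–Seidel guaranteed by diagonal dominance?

row 1: |9| − (3+2) = 4
row 2: |-7| − (2+3) = 2
row 3: |2| − (3+2) = -3
minimum over rows = -3 → not strictly diagonally dominant

-3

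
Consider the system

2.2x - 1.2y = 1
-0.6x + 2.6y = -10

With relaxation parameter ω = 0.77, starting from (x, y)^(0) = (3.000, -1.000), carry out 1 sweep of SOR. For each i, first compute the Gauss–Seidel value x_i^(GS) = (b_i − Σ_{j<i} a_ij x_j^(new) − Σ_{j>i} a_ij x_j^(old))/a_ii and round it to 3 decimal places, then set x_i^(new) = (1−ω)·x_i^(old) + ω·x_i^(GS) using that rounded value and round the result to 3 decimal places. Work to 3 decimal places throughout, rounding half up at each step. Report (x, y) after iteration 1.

Iteration 1:
  x: GS value = (1 - (-1.2)·-1.000) / (2.2) = -0.091;  x ← (1−ω)·3.000 + ω·-0.091 = 0.620
  y: GS value = (-10 - (-0.6)·0.620) / (2.6) = -3.703;  y ← (1−ω)·-1.000 + ω·-3.703 = -3.081

(0.620, -3.081)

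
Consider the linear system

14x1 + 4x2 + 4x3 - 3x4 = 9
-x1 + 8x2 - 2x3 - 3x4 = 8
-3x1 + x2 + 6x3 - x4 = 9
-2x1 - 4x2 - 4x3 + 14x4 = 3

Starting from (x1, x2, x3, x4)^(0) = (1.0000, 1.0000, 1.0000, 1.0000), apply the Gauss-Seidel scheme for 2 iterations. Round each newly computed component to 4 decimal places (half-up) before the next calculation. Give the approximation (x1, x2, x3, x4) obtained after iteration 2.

Iteration 1:
  x1 = (9 - (4)·1.0000 - (4)·1.0000 - (-3)·1.0000) / (14) = 0.2857
  x2 = (8 - (-1)·0.2857 - (-2)·1.0000 - (-3)·1.0000) / (8) = 1.6607
  x3 = (9 - (-3)·0.2857 - (1)·1.6607 - (-1)·1.0000) / (6) = 1.5327
  x4 = (3 - (-2)·0.2857 - (-4)·1.6607 - (-4)·1.5327) / (14) = 1.1675
Iteration 2:
  x1 = (9 - (4)·1.6607 - (4)·1.5327 - (-3)·1.1675) / (14) = -0.0194
  x2 = (8 - (-1)·-0.0194 - (-2)·1.5327 - (-3)·1.1675) / (8) = 1.8186
  x3 = (9 - (-3)·-0.0194 - (1)·1.8186 - (-1)·1.1675) / (6) = 1.3818
  x4 = (3 - (-2)·-0.0194 - (-4)·1.8186 - (-4)·1.3818) / (14) = 1.1259

(-0.0194, 1.8186, 1.3818, 1.1259)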